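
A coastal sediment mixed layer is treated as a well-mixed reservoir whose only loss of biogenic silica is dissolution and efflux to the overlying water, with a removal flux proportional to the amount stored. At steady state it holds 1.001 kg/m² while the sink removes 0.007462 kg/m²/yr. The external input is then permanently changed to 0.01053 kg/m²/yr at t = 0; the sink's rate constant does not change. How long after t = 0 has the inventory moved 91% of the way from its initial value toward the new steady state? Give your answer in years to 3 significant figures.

τ = M₀/F₀ = 1.001/0.007462 = 134.1 yr.
The remaining gap fraction is e^(−t/τ); 91% covered ⇒ e^(−t/τ) = 0.0900.
t = −τ ln(0.0900) = 134.1 × 2.408 = 323.0 yr.

323 yr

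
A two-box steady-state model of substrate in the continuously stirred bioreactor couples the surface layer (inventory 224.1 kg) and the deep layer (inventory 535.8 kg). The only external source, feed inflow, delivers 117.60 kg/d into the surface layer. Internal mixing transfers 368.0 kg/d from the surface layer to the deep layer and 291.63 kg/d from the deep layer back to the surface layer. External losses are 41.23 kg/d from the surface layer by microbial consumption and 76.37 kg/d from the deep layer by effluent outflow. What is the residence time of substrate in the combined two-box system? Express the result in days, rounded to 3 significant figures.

Treat the two boxes together as one reservoir: the mixing fluxes between them are internal recycling, so τ = ΣM / Σ(external losses).
M_total = 224.1 + 535.8 = 759.90 kg.
ΣF_external_out = 41.23 + 76.37 = 117.60 kg/d.
τ = M_total / ΣF_ext = 759.90 / 117.60 = 6.462 d.

6.46 d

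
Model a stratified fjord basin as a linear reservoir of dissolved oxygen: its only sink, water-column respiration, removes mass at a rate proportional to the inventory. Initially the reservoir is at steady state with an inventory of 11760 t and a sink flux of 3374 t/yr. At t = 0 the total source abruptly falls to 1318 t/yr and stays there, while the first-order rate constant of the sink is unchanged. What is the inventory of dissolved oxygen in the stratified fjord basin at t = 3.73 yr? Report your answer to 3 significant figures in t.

The sink rate constant is k = F₀/M₀ = 3374/11760 = 0.2869 yr⁻¹.
Solving dM/dt = F₁ − kM with M(0) = M₀ gives M(t) = F₁/k + (M₀ − F₁/k)·e^(−kt).
F₁/k = 1318/0.2869 = 4593.9 t; kt = 0.2869 × 3.73 = 1.070, e^(−kt) = 0.3430.
M(3.73) = 4593.9 + (11760 − 4593.9) × 0.3430 = 4593.9 + 2458 = 7051.5 t.

7050 t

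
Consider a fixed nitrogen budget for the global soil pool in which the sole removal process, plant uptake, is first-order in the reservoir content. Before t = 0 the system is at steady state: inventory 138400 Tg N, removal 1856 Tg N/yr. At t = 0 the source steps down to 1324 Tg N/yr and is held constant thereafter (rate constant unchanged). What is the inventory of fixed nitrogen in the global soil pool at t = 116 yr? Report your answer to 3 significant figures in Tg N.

Residence time τ = M₀/F₀ = 74.57 yr. The eventual steady state is M_∞ = M₀·(F₁/F₀) = 138400 × 1324/1856 = 98729 Tg N.
The anomaly ΔM(t) = M(t) − M_∞ decays as ΔM₀·e^(−t/τ) with ΔM₀ = 138400 − 98729 = 39670 Tg N.
At t = 116 yr, e^(−t/τ) = e^(−1.556) = 0.2111, so ΔM = 8373 Tg N and M = 98729 + 8373 = 107100 Tg N.

107000 Tg N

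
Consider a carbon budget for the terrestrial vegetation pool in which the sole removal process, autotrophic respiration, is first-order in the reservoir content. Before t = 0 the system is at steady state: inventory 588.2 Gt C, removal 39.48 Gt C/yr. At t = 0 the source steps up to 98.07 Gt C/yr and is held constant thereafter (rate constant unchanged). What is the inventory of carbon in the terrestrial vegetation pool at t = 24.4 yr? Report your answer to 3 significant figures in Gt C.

Residence time τ = M₀/F₀ = 14.90 yr. The eventual steady state is M_∞ = M₀·(F₁/F₀) = 588.2 × 98.07/39.48 = 1461.1 Gt C.
The anomaly ΔM(t) = M(t) − M_∞ decays as ΔM₀·e^(−t/τ) with ΔM₀ = 588.2 − 1461.1 = −872.9 Gt C.
At t = 24.4 yr, e^(−t/τ) = e^(−1.638) = 0.1944, so ΔM = −169.7 Gt C and M = 1461.1 − 169.7 = 1291.4 Gt C.

1290 Gt C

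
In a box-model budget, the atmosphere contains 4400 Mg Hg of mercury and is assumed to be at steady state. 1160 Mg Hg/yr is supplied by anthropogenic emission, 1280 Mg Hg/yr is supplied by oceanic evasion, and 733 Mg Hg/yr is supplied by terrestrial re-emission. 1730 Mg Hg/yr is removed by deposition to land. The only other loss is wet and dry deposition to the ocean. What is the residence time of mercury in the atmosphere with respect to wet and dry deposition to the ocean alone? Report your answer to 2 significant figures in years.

3.0 yr

At steady state ΣF_in = ΣF_out.
ΣF_in = 1160 + 1280 + 733 = 3173.0 Mg Hg/yr.
Wet and dry deposition to the ocean flux = ΣF_in − (1730) = 3173.0 − 1730 = 1443 Mg Hg/yr.
τ = M / F = 4400 / 1443 = 3.049 yr.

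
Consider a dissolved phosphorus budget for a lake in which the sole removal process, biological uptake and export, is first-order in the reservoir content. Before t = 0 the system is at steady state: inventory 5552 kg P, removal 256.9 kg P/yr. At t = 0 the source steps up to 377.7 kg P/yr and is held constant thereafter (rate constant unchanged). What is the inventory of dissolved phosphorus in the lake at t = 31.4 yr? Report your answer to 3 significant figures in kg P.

7550 kg P

The sink rate constant is k = F₀/M₀ = 256.9/5552 = 0.04627 yr⁻¹.
Solving dM/dt = F₁ − kM with M(0) = M₀ gives M(t) = F₁/k + (M₀ − F₁/k)·e^(−kt).
F₁/k = 377.7/0.04627 = 8162.7 kg P; kt = 0.04627 × 31.4 = 1.453, e^(−kt) = 0.2339.
M(31.4) = 8162.7 + (5552 − 8162.7) × 0.2339 = 8162.7 − 610.6 = 7552.1 kg P.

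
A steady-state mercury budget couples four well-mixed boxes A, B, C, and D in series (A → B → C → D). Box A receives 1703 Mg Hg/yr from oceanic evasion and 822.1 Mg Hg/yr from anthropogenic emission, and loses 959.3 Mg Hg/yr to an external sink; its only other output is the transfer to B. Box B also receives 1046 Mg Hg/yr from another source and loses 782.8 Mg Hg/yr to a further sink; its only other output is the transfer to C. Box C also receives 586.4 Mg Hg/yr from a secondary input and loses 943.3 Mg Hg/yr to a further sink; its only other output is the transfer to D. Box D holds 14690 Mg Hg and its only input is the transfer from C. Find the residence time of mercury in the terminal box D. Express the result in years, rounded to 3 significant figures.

Box A: F(A→B) = (1703 + 822.1) − 959.3 = 1565.8 Mg Hg/yr.
Box B: F(B→C) = (1565.8 + 1046) − 782.8 = 1829.0 Mg Hg/yr.
Box C: F(C→D) = (1829.0 + 586.4) − 943.3 = 1472.1 Mg Hg/yr.
Box D throughput = its input = 1472.1 Mg Hg/yr; τ = 14690 / 1472.1 = 9.979 yr.

9.98 yr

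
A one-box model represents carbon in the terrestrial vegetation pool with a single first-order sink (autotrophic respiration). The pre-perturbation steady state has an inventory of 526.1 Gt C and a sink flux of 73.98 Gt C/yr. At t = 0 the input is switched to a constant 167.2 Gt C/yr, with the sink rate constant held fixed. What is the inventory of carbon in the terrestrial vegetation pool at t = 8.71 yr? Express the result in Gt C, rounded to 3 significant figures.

994 Gt C

Residence time τ = M₀/F₀ = 7.111 yr. The eventual steady state is M_∞ = M₀·(F₁/F₀) = 526.1 × 167.2/73.98 = 1189.0 Gt C.
The anomaly ΔM(t) = M(t) − M_∞ decays as ΔM₀·e^(−t/τ) with ΔM₀ = 526.1 − 1189.0 = −662.9 Gt C.
At t = 8.71 yr, e^(−t/τ) = e^(−1.225) = 0.2938, so ΔM = −194.8 Gt C and M = 1189.0 − 194.8 = 994.24 Gt C.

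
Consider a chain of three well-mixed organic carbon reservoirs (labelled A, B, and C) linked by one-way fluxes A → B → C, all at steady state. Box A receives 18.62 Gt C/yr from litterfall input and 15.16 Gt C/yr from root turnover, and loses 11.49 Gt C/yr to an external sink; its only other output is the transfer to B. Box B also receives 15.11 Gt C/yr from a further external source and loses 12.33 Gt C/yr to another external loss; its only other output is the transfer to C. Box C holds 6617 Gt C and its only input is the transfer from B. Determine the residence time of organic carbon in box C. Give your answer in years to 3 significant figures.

Box A: F(A→B) = (18.62 + 15.16) − 11.49 = 22.290 Gt C/yr.
Box B: F(B→C) = (22.290 + 15.11) − 12.33 = 25.070 Gt C/yr.
Box C throughput = its input = 25.070 Gt C/yr; τ = 6617 / 25.070 = 263.9 yr.

264 yr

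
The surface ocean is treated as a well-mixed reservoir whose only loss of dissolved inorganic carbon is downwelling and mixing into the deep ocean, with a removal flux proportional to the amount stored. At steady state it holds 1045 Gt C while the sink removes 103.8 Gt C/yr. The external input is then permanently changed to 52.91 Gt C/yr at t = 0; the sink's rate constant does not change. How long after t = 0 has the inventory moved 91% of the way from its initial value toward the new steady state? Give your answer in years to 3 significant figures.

24.2 yr

τ = M₀/F₀ = 1045/103.8 = 10.07 yr.
The remaining gap fraction is e^(−t/τ); 91% covered ⇒ e^(−t/τ) = 0.0900.
t = −τ ln(0.0900) = 10.07 × 2.408 = 24.24 yr.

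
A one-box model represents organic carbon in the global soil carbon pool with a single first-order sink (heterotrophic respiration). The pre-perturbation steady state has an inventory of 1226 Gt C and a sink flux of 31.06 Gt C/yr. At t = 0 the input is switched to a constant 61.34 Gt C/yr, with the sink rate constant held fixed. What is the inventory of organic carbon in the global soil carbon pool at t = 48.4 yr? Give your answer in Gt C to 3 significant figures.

τ = M₀/F₀ = 1226/31.06 = 39.47 yr; rate constant k = 1/τ.
New steady state M_∞ = F₁/k = F₁·τ = 61.34 × 39.47 = 2421.2 Gt C.
M(t) = M_∞ + (M₀ − M_∞)·e^(−t/τ); t/τ = 48.4/39.47 = 1.226, so e^(−t/τ) = 0.2934.
M(t) = 2421.2 − 1195 × 0.2934 = 2070.5 Gt C.

2070 Gt C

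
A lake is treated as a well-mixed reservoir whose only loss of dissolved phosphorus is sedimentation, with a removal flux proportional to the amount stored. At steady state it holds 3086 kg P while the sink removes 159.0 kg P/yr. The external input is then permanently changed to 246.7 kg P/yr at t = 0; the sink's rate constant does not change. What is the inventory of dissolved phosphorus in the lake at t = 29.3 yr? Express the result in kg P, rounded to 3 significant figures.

4410 kg P

τ = M₀/F₀ = 3086/159.0 = 19.41 yr; rate constant k = 1/τ.
New steady state M_∞ = F₁/k = F₁·τ = 246.7 × 19.41 = 4788.2 kg P.
M(t) = M_∞ + (M₀ − M_∞)·e^(−t/τ); t/τ = 29.3/19.41 = 1.510, so e^(−t/τ) = 0.2210.
M(t) = 4788.2 − 1702 × 0.2210 = 4412.0 kg P.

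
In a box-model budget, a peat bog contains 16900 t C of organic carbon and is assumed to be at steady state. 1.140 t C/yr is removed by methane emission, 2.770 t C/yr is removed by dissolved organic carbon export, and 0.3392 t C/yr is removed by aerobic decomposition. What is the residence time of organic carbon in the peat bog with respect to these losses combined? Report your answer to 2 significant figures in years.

4000 yr

Total removal = 1.140 + 2.770 + 0.3392 = 4.2492 t C/yr.
τ = M / ΣF_out = 16900 / 4.2492 = 3977 yr.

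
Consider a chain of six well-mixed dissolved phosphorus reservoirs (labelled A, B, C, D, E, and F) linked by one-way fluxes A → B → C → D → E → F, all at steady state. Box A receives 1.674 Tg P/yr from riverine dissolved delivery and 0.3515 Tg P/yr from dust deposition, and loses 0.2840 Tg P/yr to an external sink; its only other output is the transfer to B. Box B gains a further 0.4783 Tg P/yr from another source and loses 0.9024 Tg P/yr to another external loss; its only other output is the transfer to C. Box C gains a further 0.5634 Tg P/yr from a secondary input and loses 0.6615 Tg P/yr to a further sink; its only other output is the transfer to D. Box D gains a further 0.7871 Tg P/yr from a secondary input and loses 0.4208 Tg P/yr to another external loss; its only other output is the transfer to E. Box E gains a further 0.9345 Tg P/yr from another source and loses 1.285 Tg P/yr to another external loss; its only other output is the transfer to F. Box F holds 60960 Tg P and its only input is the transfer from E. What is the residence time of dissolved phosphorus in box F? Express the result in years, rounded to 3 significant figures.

Box A: F(A→B) = (1.674 + 0.3515) − 0.2840 = 1.7415 Tg P/yr.
Box B: F(B→C) = (1.7415 + 0.4783) − 0.9024 = 1.3174 Tg P/yr.
Box C: F(C→D) = (1.3174 + 0.5634) − 0.6615 = 1.2193 Tg P/yr.
Box D: F(D→E) = (1.2193 + 0.7871) − 0.4208 = 1.5856 Tg P/yr.
Box E: F(E→F) = (1.5856 + 0.9345) − 1.285 = 1.2351 Tg P/yr.
Box F throughput = its input = 1.2351 Tg P/yr; τ = 60960 / 1.2351 = 49360 yr.

49400 yr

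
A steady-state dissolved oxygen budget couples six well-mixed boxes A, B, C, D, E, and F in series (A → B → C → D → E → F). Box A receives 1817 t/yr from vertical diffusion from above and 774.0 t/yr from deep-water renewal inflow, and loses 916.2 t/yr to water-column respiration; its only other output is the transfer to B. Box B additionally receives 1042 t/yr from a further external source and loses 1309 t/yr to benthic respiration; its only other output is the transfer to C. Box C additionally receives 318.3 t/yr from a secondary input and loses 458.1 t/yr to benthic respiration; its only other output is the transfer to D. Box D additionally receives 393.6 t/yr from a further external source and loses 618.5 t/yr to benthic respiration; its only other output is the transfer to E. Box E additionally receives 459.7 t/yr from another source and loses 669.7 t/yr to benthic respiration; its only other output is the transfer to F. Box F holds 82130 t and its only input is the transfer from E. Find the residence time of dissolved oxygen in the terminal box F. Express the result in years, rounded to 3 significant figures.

Box A: F(A→B) = (1817 + 774.0) − 916.2 = 1674.8 t/yr.
Box B: F(B→C) = (1674.8 + 1042) − 1309 = 1407.8 t/yr.
Box C: F(C→D) = (1407.8 + 318.3) − 458.1 = 1268.0 t/yr.
Box D: F(D→E) = (1268.0 + 393.6) − 618.5 = 1043.1 t/yr.
Box E: F(E→F) = (1043.1 + 459.7) − 669.7 = 833.10 t/yr.
Box F throughput = its input = 833.10 t/yr; τ = 82130 / 833.10 = 98.58 yr.

98.6 yr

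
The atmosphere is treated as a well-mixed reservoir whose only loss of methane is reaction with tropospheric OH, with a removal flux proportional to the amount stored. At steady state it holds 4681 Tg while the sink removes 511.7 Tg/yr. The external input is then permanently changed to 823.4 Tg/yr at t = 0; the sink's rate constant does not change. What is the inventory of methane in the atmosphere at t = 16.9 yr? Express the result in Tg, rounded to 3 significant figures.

7080 Tg

Residence time τ = M₀/F₀ = 9.148 yr. The eventual steady state is M_∞ = M₀·(F₁/F₀) = 4681 × 823.4/511.7 = 7532.4 Tg.
The anomaly ΔM(t) = M(t) − M_∞ decays as ΔM₀·e^(−t/τ) with ΔM₀ = 4681 − 7532.4 = −2851 Tg.
At t = 16.9 yr, e^(−t/τ) = e^(−1.847) = 0.1576, so ΔM = −449.5 Tg and M = 7532.4 − 449.5 = 7082.9 Tg.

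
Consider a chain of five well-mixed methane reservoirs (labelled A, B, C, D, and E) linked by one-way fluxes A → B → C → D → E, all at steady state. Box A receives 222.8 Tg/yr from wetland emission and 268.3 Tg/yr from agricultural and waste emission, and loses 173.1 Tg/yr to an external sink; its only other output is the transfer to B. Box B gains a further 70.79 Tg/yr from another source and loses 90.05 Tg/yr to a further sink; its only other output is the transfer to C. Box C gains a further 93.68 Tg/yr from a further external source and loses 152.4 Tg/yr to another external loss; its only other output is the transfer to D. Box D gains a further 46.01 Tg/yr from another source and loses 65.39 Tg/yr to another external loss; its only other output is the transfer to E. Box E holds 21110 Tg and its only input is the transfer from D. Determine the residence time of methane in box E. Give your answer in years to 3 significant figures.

95.7 yr

Box A: F(A→B) = (222.8 + 268.3) − 173.1 = 318.00 Tg/yr.
Box B: F(B→C) = (318.00 + 70.79) − 90.05 = 298.74 Tg/yr.
Box C: F(C→D) = (298.74 + 93.68) − 152.4 = 240.02 Tg/yr.
Box D: F(D→E) = (240.02 + 46.01) − 65.39 = 220.64 Tg/yr.
Box E throughput = its input = 220.64 Tg/yr; τ = 21110 / 220.64 = 95.68 yr.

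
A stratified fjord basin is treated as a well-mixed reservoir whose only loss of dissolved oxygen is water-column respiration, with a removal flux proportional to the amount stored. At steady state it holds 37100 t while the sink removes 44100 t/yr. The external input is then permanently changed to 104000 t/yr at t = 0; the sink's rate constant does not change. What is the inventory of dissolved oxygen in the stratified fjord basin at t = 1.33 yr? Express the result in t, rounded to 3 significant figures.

77100 t

τ = M₀/F₀ = 37100/44100 = 0.8413 yr; rate constant k = 1/τ.
New steady state M_∞ = F₁/k = F₁·τ = 104000 × 0.8413 = 87492 t.
M(t) = M_∞ + (M₀ − M_∞)·e^(−t/τ); t/τ = 1.33/0.8413 = 1.581, so e^(−t/τ) = 0.2058.
M(t) = 87492 − 50390 × 0.2058 = 77122 t.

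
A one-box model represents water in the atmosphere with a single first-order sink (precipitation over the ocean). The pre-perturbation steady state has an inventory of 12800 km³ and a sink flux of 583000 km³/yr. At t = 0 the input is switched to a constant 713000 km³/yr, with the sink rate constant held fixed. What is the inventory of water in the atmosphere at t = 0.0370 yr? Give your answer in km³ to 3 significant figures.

τ = M₀/F₀ = 12800/583000 = 0.02196 yr; rate constant k = 1/τ.
New steady state M_∞ = F₁/k = F₁·τ = 713000 × 0.02196 = 15654 km³.
M(t) = M_∞ + (M₀ − M_∞)·e^(−t/τ); t/τ = 0.0370/0.02196 = 1.685, so e^(−t/τ) = 0.1854.
M(t) = 15654 − 2854 × 0.1854 = 15125 km³.

15100 km³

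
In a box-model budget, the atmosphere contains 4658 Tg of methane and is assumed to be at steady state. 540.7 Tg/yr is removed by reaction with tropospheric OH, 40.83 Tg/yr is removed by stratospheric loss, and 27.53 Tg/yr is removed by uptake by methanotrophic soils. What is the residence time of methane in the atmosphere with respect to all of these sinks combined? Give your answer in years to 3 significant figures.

7.65 yr

Total removal flux = 540.7 + 40.83 + 27.53 = 609.06 Tg/yr.
τ = M / ΣF_out = 4658 / 609.06 = 7.648 yr.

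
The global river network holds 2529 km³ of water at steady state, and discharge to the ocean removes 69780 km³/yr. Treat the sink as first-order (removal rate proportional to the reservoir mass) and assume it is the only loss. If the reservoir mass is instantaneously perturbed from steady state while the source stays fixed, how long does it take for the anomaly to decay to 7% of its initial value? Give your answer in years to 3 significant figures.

For a linear reservoir the anomaly decays as exp(−t/τ) with τ = M/F = 2529/69780 = 0.03624 yr.
exp(−t/τ) = 0.07 ⇒ t = −τ ln(0.07) = 0.03624 × 2.659 = 0.09638 yr.

0.0964 yr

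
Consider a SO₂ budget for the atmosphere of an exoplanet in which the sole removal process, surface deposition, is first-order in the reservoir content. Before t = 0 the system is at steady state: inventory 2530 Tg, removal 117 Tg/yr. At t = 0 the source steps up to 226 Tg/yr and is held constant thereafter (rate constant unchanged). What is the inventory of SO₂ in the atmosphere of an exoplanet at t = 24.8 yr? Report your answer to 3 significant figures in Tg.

The sink rate constant is k = F₀/M₀ = 117/2530 = 0.04625 yr⁻¹.
Solving dM/dt = F₁ − kM with M(0) = M₀ gives M(t) = F₁/k + (M₀ − F₁/k)·e^(−kt).
F₁/k = 226/0.04625 = 4887.0 Tg; kt = 0.04625 × 24.8 = 1.147, e^(−kt) = 0.3176.
M(24.8) = 4887.0 + (2530 − 4887.0) × 0.3176 = 4887.0 − 748.6 = 4138.4 Tg.

4140 Tg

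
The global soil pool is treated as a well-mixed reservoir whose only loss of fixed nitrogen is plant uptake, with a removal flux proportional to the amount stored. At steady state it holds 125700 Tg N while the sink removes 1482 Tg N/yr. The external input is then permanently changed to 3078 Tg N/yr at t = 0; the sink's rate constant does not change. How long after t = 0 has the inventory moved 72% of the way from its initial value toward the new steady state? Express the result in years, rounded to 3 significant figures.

τ = M₀/F₀ = 125700/1482 = 84.82 yr.
The remaining gap fraction is e^(−t/τ); 72% covered ⇒ e^(−t/τ) = 0.280.
t = −τ ln(0.280) = 84.82 × 1.273 = 108.0 yr.

108 yr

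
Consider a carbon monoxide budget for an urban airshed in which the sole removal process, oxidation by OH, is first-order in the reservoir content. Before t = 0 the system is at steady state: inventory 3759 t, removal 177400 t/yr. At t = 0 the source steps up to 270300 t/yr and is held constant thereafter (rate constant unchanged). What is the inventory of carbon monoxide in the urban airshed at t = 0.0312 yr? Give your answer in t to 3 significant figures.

The sink rate constant is k = F₀/M₀ = 177400/3759 = 47.19 yr⁻¹.
Solving dM/dt = F₁ − kM with M(0) = M₀ gives M(t) = F₁/k + (M₀ − F₁/k)·e^(−kt).
F₁/k = 270300/47.19 = 5727.5 t; kt = 47.19 × 0.0312 = 1.472, e^(−kt) = 0.2294.
M(0.0312) = 5727.5 + (3759 − 5727.5) × 0.2294 = 5727.5 − 451.5 = 5276.0 t.

5280 t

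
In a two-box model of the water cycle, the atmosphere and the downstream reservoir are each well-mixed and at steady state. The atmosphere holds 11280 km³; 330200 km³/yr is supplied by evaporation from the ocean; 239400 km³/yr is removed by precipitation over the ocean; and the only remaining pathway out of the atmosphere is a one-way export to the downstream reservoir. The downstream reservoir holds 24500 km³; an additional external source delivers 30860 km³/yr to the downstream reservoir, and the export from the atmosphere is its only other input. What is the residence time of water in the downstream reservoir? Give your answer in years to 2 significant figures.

0.20 yr

Balance the atmosphere: ΣF_in = 330200 km³/yr.
Export to the downstream reservoir = ΣF_in − (239400) = 90800 km³/yr.
Total input to the downstream reservoir = 90800 + 30860 = 121660 km³/yr; at steady state this equals its total output.
τ = M / F = 24500 / 121660 = 0.2014 yr.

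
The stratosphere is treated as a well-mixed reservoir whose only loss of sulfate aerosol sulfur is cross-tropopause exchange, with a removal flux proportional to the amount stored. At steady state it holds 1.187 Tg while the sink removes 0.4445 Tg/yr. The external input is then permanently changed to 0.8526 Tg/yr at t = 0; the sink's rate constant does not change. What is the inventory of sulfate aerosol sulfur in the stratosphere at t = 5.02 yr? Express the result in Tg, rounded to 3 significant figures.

2.11 Tg

The sink rate constant is k = F₀/M₀ = 0.4445/1.187 = 0.3745 yr⁻¹.
Solving dM/dt = F₁ − kM with M(0) = M₀ gives M(t) = F₁/k + (M₀ − F₁/k)·e^(−kt).
F₁/k = 0.8526/0.3745 = 2.2768 Tg; kt = 0.3745 × 5.02 = 1.880, e^(−kt) = 0.1526.
M(5.02) = 2.2768 + (1.187 − 2.2768) × 0.1526 = 2.2768 − 0.1663 = 2.1105 Tg.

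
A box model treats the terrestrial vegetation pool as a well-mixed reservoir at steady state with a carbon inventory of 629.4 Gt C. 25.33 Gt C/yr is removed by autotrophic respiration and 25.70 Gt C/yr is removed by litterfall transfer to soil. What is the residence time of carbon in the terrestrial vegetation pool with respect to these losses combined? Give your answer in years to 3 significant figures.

12.3 yr

Total removal = 25.33 + 25.70 = 51.030 Gt C/yr.
τ = M / ΣF_out = 629.4 / 51.030 = 12.33 yr.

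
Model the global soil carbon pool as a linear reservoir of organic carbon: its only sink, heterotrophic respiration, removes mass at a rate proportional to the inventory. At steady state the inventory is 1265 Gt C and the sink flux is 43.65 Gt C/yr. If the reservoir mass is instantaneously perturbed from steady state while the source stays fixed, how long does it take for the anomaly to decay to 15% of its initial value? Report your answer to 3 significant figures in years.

55.0 yr

For a linear reservoir the anomaly decays as exp(−t/τ) with τ = M/F = 1265/43.65 = 28.98 yr.
exp(−t/τ) = 0.15 ⇒ t = −τ ln(0.15) = 28.98 × 1.897 = 54.98 yr.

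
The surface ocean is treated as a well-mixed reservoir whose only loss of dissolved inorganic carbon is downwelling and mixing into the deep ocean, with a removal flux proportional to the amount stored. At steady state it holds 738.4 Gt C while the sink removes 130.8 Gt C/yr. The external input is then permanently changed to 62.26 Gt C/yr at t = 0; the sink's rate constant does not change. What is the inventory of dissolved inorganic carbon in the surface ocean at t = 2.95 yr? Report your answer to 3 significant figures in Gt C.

The sink rate constant is k = F₀/M₀ = 130.8/738.4 = 0.1771 yr⁻¹.
Solving dM/dt = F₁ − kM with M(0) = M₀ gives M(t) = F₁/k + (M₀ − F₁/k)·e^(−kt).
F₁/k = 62.26/0.1771 = 351.47 Gt C; kt = 0.1771 × 2.95 = 0.5226, e^(−kt) = 0.5930.
M(2.95) = 351.47 + (738.4 − 351.47) × 0.5930 = 351.47 + 229.4 = 580.92 Gt C.

581 Gt C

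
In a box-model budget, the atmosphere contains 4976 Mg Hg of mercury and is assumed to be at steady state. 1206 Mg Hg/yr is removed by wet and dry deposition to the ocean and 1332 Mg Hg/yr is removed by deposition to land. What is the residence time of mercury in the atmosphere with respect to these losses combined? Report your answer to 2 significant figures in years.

Total removal = 1206 + 1332 = 2538.0 Mg Hg/yr.
τ = M / ΣF_out = 4976 / 2538.0 = 1.961 yr.

2.0 yr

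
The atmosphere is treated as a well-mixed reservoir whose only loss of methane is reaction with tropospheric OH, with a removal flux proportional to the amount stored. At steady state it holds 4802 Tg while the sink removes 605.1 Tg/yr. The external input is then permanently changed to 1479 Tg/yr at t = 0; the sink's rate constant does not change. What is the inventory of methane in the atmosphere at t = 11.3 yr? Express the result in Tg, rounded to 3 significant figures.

10100 Tg

Residence time τ = M₀/F₀ = 7.936 yr. The eventual steady state is M_∞ = M₀·(F₁/F₀) = 4802 × 1479/605.1 = 11737 Tg.
The anomaly ΔM(t) = M(t) − M_∞ decays as ΔM₀·e^(−t/τ) with ΔM₀ = 4802 − 11737 = −6935 Tg.
At t = 11.3 yr, e^(−t/τ) = e^(−1.424) = 0.2408, so ΔM = −1670 Tg and M = 11737 − 1670 = 10067 Tg.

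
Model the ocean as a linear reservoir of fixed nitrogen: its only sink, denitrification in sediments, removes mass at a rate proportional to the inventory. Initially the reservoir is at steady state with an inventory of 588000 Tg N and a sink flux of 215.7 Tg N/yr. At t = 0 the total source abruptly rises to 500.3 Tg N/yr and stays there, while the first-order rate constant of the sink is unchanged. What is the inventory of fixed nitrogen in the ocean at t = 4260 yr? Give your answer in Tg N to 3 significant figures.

1.20×10^6 Tg N

Residence time τ = M₀/F₀ = 2726 yr. The eventual steady state is M_∞ = M₀·(F₁/F₀) = 588000 × 500.3/215.7 = 1.3638×10^6 Tg N.
The anomaly ΔM(t) = M(t) − M_∞ decays as ΔM₀·e^(−t/τ) with ΔM₀ = 588000 − 1.3638×10^6 = −775800 Tg N.
At t = 4260 yr, e^(−t/τ) = e^(−1.563) = 0.2096, so ΔM = −162600 Tg N and M = 1.3638×10^6 − 162600 = 1.2012×10^6 Tg N.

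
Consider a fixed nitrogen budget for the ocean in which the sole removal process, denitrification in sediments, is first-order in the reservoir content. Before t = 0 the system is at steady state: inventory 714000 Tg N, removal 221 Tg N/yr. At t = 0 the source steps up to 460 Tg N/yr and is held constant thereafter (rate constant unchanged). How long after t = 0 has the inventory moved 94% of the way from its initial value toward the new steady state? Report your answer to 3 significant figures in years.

τ = M₀/F₀ = 714000/221 = 3231 yr.
The remaining gap fraction is e^(−t/τ); 94% covered ⇒ e^(−t/τ) = 0.0600.
t = −τ ln(0.0600) = 3231 × 2.813 = 9089 yr.

9090 yr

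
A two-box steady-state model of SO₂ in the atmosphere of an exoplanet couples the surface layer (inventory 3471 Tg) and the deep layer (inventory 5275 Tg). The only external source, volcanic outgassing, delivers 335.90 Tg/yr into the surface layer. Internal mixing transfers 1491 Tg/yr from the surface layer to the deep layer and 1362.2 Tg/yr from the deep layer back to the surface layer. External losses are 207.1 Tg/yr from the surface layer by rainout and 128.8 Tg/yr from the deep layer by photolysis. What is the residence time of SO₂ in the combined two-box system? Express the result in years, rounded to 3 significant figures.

For the system as a whole, the A↔B exchange is internal and contributes nothing to the throughput; only the external sinks remove mass.
M_total = 3471 + 5275 = 8746.0 Tg.
ΣF_external_out = 207.1 + 128.8 = 335.90 Tg/yr.
τ = M_total / ΣF_ext = 8746.0 / 335.90 = 26.04 yr.

26.0 yr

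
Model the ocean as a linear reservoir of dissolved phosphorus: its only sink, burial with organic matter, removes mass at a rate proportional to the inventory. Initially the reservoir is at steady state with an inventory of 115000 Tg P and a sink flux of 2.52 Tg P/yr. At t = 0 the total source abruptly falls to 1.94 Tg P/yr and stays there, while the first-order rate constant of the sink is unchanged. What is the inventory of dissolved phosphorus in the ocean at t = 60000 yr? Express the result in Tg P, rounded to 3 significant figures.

95600 Tg P

Residence time τ = M₀/F₀ = 45630 yr. The eventual steady state is M_∞ = M₀·(F₁/F₀) = 115000 × 1.94/2.52 = 88532 Tg P.
The anomaly ΔM(t) = M(t) − M_∞ decays as ΔM₀·e^(−t/τ) with ΔM₀ = 115000 − 88532 = 26470 Tg P.
At t = 60000 yr, e^(−t/τ) = e^(−1.315) = 0.2685, so ΔM = 7108 Tg P and M = 88532 + 7108 = 95639 Tg P.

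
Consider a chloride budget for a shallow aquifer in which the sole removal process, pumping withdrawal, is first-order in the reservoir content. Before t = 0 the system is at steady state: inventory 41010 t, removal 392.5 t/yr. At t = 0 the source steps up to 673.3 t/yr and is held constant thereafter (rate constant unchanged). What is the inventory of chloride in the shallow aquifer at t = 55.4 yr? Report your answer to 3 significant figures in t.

The sink rate constant is k = F₀/M₀ = 392.5/41010 = 0.009571 yr⁻¹.
Solving dM/dt = F₁ − kM with M(0) = M₀ gives M(t) = F₁/k + (M₀ − F₁/k)·e^(−kt).
F₁/k = 673.3/0.009571 = 70349 t; kt = 0.009571 × 55.4 = 0.5302, e^(−kt) = 0.5885.
M(55.4) = 70349 + (41010 − 70349) × 0.5885 = 70349 − 17270 = 53084 t.

53100 t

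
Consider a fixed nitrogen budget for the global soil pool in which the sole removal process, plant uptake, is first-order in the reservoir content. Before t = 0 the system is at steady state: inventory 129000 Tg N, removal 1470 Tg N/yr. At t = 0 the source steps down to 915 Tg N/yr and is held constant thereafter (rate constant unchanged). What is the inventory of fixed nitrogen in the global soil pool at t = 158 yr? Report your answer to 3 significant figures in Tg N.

88300 Tg N

Residence time τ = M₀/F₀ = 87.76 yr. The eventual steady state is M_∞ = M₀·(F₁/F₀) = 129000 × 915/1470 = 80296 Tg N.
The anomaly ΔM(t) = M(t) − M_∞ decays as ΔM₀·e^(−t/τ) with ΔM₀ = 129000 − 80296 = 48700 Tg N.
At t = 158 yr, e^(−t/τ) = e^(−1.800) = 0.1652, so ΔM = 8047 Tg N and M = 80296 + 8047 = 88343 Tg N.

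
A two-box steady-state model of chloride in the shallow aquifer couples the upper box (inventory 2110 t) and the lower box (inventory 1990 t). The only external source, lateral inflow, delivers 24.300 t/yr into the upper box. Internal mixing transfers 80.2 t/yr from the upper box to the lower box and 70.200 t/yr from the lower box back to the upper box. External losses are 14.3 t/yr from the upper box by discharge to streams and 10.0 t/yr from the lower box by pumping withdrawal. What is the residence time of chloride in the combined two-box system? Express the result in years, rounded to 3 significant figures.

169 yr

For the system as a whole, the A↔B exchange is internal and contributes nothing to the throughput; only the external sinks remove mass.
M_total = 2110 + 1990 = 4100.0 t.
ΣF_external_out = 14.3 + 10.0 = 24.300 t/yr.
τ = M_total / ΣF_ext = 4100.0 / 24.300 = 168.7 yr.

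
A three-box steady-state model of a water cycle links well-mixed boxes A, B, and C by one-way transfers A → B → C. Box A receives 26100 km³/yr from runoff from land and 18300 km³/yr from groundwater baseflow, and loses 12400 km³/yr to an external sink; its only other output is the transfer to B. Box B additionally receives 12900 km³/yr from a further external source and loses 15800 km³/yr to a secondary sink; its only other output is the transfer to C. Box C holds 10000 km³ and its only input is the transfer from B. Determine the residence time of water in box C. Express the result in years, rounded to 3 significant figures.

0.344 yr

Box A: F(A→B) = (26100 + 18300) − 12400 = 32000 km³/yr.
Box B: F(B→C) = (32000 + 12900) − 15800 = 29100 km³/yr.
Box C throughput = its input = 29100 km³/yr; τ = 10000 / 29100 = 0.3436 yr.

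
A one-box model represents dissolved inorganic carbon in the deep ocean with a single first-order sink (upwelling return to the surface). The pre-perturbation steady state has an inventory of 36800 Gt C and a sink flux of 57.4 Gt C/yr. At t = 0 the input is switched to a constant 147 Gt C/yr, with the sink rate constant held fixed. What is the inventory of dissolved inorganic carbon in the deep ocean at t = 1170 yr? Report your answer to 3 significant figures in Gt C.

τ = M₀/F₀ = 36800/57.4 = 641.1 yr; rate constant k = 1/τ.
New steady state M_∞ = F₁/k = F₁·τ = 147 × 641.1 = 94244 Gt C.
M(t) = M_∞ + (M₀ − M_∞)·e^(−t/τ); t/τ = 1170/641.1 = 1.825, so e^(−t/τ) = 0.1612.
M(t) = 94244 − 57440 × 0.1612 = 84982 Gt C.

85000 Gt C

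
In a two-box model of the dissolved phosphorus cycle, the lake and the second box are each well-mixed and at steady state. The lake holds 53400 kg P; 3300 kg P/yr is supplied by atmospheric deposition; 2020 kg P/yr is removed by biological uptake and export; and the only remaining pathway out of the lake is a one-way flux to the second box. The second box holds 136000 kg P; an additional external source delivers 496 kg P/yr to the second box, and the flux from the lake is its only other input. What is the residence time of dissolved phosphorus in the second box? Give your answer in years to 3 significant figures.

76.6 yr

Balance the lake: ΣF_in = 3300.0 kg P/yr.
Flux to the second box = ΣF_in − (2020) = 1280.0 kg P/yr.
Total input to the second box = 1280.0 + 496 = 1776.0 kg P/yr; at steady state this equals its total output.
τ = M / F = 136000 / 1776.0 = 76.58 yr.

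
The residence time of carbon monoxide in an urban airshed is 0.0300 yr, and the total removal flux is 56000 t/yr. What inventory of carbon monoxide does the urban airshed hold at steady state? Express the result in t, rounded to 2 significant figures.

1700 t

τ = M/F ⇒ M = τ × F = 0.0300 × 56000 = 1680 t.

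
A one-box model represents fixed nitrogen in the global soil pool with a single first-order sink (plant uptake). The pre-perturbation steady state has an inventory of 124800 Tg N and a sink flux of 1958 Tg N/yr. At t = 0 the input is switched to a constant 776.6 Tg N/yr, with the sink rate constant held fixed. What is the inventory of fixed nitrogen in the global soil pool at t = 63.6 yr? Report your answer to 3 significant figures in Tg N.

τ = M₀/F₀ = 124800/1958 = 63.74 yr; rate constant k = 1/τ.
New steady state M_∞ = F₁/k = F₁·τ = 776.6 × 63.74 = 49499 Tg N.
M(t) = M_∞ + (M₀ − M_∞)·e^(−t/τ); t/τ = 63.6/63.74 = 0.9978, so e^(−t/τ) = 0.3687.
M(t) = 49499 + 75300 × 0.3687 = 77261 Tg N.

77300 Tg N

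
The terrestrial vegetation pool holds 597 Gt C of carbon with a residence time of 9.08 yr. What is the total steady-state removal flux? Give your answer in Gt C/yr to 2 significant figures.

F = M / τ = 597 / 9.08 = 65.75 Gt C/yr.

66 Gt C/yr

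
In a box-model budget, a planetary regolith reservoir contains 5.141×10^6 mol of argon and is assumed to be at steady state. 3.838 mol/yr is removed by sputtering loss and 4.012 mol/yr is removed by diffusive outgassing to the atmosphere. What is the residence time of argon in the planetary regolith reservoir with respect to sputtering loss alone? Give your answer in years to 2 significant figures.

Residence time with respect to a single sink: τ = M / F_sink.
τ = 5.141×10^6 / 3.838 = 1.339×10^6 yr.

1.3×10^6 yr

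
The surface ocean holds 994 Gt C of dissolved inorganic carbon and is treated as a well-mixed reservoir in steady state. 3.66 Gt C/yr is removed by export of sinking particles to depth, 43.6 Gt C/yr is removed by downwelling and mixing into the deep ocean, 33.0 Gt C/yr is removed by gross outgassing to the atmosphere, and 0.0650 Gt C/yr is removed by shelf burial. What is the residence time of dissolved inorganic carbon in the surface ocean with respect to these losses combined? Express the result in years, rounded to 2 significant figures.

Total removal = 3.660 + 43.60 + 33.00 + 0.06500 = 80.325 Gt C/yr.
τ = M / ΣF_out = 994 / 80.325 = 12.37 yr.

12 yr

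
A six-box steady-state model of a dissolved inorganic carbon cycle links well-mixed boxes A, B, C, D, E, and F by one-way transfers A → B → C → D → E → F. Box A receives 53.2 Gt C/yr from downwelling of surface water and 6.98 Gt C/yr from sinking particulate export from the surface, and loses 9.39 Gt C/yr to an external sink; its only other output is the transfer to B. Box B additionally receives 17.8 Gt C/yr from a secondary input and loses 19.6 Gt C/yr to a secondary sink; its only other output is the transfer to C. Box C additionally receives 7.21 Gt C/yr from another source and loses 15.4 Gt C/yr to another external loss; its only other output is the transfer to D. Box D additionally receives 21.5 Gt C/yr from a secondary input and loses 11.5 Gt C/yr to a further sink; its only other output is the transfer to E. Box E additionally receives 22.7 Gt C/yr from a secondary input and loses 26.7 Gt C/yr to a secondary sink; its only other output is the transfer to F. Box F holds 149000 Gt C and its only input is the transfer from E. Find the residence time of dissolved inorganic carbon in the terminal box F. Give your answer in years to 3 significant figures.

Box A: F(A→B) = (53.2 + 6.98) − 9.39 = 50.790 Gt C/yr.
Box B: F(B→C) = (50.790 + 17.8) − 19.6 = 48.990 Gt C/yr.
Box C: F(C→D) = (48.990 + 7.21) − 15.4 = 40.800 Gt C/yr.
Box D: F(D→E) = (40.800 + 21.5) − 11.5 = 50.800 Gt C/yr.
Box E: F(E→F) = (50.800 + 22.7) − 26.7 = 46.800 Gt C/yr.
Box F throughput = its input = 46.800 Gt C/yr; τ = 149000 / 46.800 = 3184 yr.

3180 yr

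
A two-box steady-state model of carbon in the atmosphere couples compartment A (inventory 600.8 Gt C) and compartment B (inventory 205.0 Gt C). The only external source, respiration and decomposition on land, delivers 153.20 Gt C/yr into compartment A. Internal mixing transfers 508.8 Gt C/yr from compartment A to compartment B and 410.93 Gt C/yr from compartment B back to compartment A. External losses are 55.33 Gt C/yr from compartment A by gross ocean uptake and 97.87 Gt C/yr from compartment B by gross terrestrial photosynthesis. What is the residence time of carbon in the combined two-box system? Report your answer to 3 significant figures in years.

5.26 yr

For the system as a whole, the A↔B exchange is internal and contributes nothing to the throughput; only the external sinks remove mass.
M_total = 600.8 + 205.0 = 805.80 Gt C.
ΣF_external_out = 55.33 + 97.87 = 153.20 Gt C/yr.
τ = M_total / ΣF_ext = 805.80 / 153.20 = 5.260 yr.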